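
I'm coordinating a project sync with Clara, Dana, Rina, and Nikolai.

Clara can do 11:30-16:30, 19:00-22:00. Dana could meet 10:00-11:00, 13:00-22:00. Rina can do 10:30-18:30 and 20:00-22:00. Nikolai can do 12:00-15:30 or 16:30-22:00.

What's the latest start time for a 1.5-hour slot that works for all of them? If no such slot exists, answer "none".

Clara ∩ Dana: 13:00-16:30, 19:00-22:00.
Clara ∩ Dana ∩ Rina: 13:00-16:30, 20:00-22:00.
Clara ∩ Dana ∩ Rina ∩ Nikolai: 13:00-15:30, 20:00-22:00.
The last common window of at least 90 minutes is 20:00-22:00; a 90-minute meeting can start as late as 20:30 and still end by 22:00.

20:30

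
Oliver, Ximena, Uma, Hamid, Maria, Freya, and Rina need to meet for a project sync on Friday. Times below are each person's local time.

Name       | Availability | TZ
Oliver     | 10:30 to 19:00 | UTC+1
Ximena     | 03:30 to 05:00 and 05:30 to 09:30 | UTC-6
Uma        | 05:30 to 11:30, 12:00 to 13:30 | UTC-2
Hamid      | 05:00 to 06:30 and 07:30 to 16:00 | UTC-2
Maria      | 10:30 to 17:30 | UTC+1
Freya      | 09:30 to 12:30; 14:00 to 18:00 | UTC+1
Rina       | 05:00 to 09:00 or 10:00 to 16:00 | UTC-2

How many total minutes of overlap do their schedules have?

210

Oliver in UTC: 09:30-18:00 (subtract 1h to convert from UTC+1).
Ximena in UTC: 09:30-11:00, 11:30-15:30 (add 6h to convert from UTC-6).
Uma in UTC: 07:30-13:30, 14:00-15:30 (add 2h to convert from UTC-2).
Hamid in UTC: 07:00-08:30, 09:30-18:00 (add 2h to convert from UTC-2).
Maria in UTC: 09:30-16:30 (subtract 1h to convert from UTC+1).
Freya in UTC: 08:30-11:30, 13:00-17:00 (subtract 1h to convert from UTC+1).
Rina in UTC: 07:00-11:00, 12:00-18:00 (add 2h to convert from UTC-2).
Oliver ∩ Ximena: 09:30-11:00, 11:30-15:30.
Oliver ∩ Ximena ∩ Uma: 09:30-11:00, 11:30-13:30, 14:00-15:30.
Oliver ∩ Ximena ∩ Uma ∩ Hamid: 09:30-11:00, 11:30-13:30, 14:00-15:30.
Oliver ∩ Ximena ∩ Uma ∩ Hamid ∩ Maria: 09:30-11:00, 11:30-13:30, 14:00-15:30.
Oliver ∩ Ximena ∩ Uma ∩ Hamid ∩ Maria ∩ Freya: 09:30-11:00, 13:00-13:30, 14:00-15:30.
Oliver ∩ Ximena ∩ Uma ∩ Hamid ∩ Maria ∩ Freya ∩ Rina: 09:30-11:00, 13:00-13:30, 14:00-15:30.
Summing the common windows: 90 + 30 + 90 = 210 minutes.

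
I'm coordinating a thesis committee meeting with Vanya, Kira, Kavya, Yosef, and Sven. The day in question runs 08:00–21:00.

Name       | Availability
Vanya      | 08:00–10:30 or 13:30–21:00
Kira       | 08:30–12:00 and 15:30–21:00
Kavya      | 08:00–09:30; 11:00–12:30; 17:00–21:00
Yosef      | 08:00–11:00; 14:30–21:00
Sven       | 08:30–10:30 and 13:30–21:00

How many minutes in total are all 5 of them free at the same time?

Vanya ∩ Kira: 08:30-10:30, 15:30-21:00.
Vanya ∩ Kira ∩ Kavya: 08:30-09:30, 17:00-21:00.
Vanya ∩ Kira ∩ Kavya ∩ Yosef: 08:30-09:30, 17:00-21:00.
Vanya ∩ Kira ∩ Kavya ∩ Yosef ∩ Sven: 08:30-09:30, 17:00-21:00.
Summing the common windows: 60 + 240 = 300 minutes.

300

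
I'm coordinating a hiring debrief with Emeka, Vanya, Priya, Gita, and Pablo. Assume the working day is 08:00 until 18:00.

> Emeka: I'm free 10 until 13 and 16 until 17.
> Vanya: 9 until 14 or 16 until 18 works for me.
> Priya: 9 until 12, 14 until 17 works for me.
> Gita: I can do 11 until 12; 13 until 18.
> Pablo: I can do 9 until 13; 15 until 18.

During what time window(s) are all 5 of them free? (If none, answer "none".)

11:00-12:00, 16:00-17:00

Emeka ∩ Vanya: 10:00-13:00, 16:00-17:00.
Emeka ∩ Vanya ∩ Priya: 10:00-12:00, 16:00-17:00.
Emeka ∩ Vanya ∩ Priya ∩ Gita: 11:00-12:00, 16:00-17:00.
Emeka ∩ Vanya ∩ Priya ∩ Gita ∩ Pablo: 11:00-12:00, 16:00-17:00.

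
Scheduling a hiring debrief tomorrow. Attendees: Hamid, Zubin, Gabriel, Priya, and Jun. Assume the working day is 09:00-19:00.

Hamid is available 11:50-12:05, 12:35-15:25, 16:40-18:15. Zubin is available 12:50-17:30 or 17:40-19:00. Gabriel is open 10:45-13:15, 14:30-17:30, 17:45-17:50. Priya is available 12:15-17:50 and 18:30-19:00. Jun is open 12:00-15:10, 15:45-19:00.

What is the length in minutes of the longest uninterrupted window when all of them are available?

50

Hamid ∩ Zubin: 12:50-15:25, 16:40-17:30, 17:40-18:15.
Hamid ∩ Zubin ∩ Gabriel: 12:50-13:15, 14:30-15:25, 16:40-17:30, 17:45-17:50.
Hamid ∩ Zubin ∩ Gabriel ∩ Priya: 12:50-13:15, 14:30-15:25, 16:40-17:30, 17:45-17:50.
Hamid ∩ Zubin ∩ Gabriel ∩ Priya ∩ Jun: 12:50-13:15, 14:30-15:10, 16:40-17:30, 17:45-17:50.
So the common availability across everyone is 12:50-13:15, 14:30-15:10, 16:40-17:30, 17:45-17:50.
The longest is 16:40-17:30 at 50 minutes.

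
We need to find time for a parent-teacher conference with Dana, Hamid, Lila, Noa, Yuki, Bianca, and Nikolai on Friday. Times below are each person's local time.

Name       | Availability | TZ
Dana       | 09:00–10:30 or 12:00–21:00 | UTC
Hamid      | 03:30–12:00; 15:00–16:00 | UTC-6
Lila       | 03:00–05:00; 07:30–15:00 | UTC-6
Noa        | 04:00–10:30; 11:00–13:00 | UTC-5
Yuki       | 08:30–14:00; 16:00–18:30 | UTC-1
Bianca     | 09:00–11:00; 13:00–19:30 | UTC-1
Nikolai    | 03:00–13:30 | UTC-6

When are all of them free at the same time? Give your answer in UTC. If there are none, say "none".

10:00-10:30, 14:00-15:00, 17:00-18:00

Dana in UTC: 09:00-10:30, 12:00-21:00.
Hamid in UTC: 09:30-18:00, 21:00-22:00 (add 6h to convert from UTC-6).
Lila in UTC: 09:00-11:00, 13:30-21:00 (add 6h to convert from UTC-6).
Noa in UTC: 09:00-15:30, 16:00-18:00 (add 5h to convert from UTC-5).
Yuki in UTC: 09:30-15:00, 17:00-19:30 (add 1h to convert from UTC-1).
Bianca in UTC: 10:00-12:00, 14:00-20:30 (add 1h to convert from UTC-1).
Nikolai in UTC: 09:00-19:30 (add 6h to convert from UTC-6).
Dana ∩ Hamid: 09:30-10:30, 12:00-18:00.
Dana ∩ Hamid ∩ Lila: 09:30-10:30, 13:30-18:00.
Dana ∩ Hamid ∩ Lila ∩ Noa: 09:30-10:30, 13:30-15:30, 16:00-18:00.
Dana ∩ Hamid ∩ Lila ∩ Noa ∩ Yuki: 09:30-10:30, 13:30-15:00, 17:00-18:00.
Dana ∩ Hamid ∩ Lila ∩ Noa ∩ Yuki ∩ Bianca: 10:00-10:30, 14:00-15:00, 17:00-18:00.
Dana ∩ Hamid ∩ Lila ∩ Noa ∩ Yuki ∩ Bianca ∩ Nikolai: 10:00-10:30, 14:00-15:00, 17:00-18:00.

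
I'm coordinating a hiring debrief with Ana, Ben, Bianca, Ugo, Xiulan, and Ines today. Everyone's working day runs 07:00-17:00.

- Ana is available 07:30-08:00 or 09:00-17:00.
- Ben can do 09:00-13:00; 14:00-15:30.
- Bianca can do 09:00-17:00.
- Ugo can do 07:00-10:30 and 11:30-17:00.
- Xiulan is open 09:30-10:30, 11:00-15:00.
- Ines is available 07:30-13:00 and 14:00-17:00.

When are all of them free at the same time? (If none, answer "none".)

09:30-10:30, 11:30-13:00, 14:00-15:00

Ana ∩ Ben: 09:00-13:00, 14:00-15:30.
Ana ∩ Ben ∩ Bianca: 09:00-13:00, 14:00-15:30.
Ana ∩ Ben ∩ Bianca ∩ Ugo: 09:00-10:30, 11:30-13:00, 14:00-15:30.
Ana ∩ Ben ∩ Bianca ∩ Ugo ∩ Xiulan: 09:30-10:30, 11:30-13:00, 14:00-15:00.
Ana ∩ Ben ∩ Bianca ∩ Ugo ∩ Xiulan ∩ Ines: 09:30-10:30, 11:30-13:00, 14:00-15:00.
Those are the intersection windows.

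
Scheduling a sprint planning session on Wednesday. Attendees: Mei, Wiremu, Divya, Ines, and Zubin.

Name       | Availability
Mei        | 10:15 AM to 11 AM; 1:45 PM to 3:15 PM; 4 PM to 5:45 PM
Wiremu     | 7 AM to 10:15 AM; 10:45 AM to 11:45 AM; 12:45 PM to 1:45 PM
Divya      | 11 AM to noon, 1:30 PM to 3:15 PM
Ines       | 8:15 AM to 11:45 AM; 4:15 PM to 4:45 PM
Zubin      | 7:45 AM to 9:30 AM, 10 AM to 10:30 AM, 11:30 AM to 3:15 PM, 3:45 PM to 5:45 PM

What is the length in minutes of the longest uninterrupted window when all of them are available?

0

Mei ∩ Wiremu: 10:45-11:00.
Mei ∩ Wiremu ∩ Divya: ∅.
Mei ∩ Wiremu ∩ Divya ∩ Ines: ∅.
Mei ∩ Wiremu ∩ Divya ∩ Ines ∩ Zubin: ∅.
There is no time when everyone is free.
No common window exists, so the longest block is 0 minutes.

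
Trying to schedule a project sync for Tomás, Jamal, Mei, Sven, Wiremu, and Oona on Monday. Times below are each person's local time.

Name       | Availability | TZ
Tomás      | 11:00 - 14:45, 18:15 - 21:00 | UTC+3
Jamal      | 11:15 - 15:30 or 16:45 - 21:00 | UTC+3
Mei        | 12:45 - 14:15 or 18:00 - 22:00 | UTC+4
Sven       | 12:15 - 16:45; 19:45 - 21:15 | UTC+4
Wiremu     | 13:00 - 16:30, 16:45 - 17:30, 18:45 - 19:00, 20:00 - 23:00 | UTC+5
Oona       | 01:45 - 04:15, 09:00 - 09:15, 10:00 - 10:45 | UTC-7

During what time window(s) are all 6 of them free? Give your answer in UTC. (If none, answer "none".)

Tomás in UTC: 08:00-11:45, 15:15-18:00 (subtract 3h to convert from UTC+3).
Jamal in UTC: 08:15-12:30, 13:45-18:00 (subtract 3h to convert from UTC+3).
Mei in UTC: 08:45-10:15, 14:00-18:00 (subtract 4h to convert from UTC+4).
Sven in UTC: 08:15-12:45, 15:45-17:15 (subtract 4h to convert from UTC+4).
Wiremu in UTC: 08:00-11:30, 11:45-12:30, 13:45-14:00, 15:00-18:00 (subtract 5h to convert from UTC+5).
Oona in UTC: 08:45-11:15, 16:00-16:15, 17:00-17:45 (add 7h to convert from UTC-7).
Tomás ∩ Jamal: 08:15-11:45, 15:15-18:00.
Tomás ∩ Jamal ∩ Mei: 08:45-10:15, 15:15-18:00.
Tomás ∩ Jamal ∩ Mei ∩ Sven: 08:45-10:15, 15:45-17:15.
Tomás ∩ Jamal ∩ Mei ∩ Sven ∩ Wiremu: 08:45-10:15, 15:45-17:15.
Tomás ∩ Jamal ∩ Mei ∩ Sven ∩ Wiremu ∩ Oona: 08:45-10:15, 16:00-16:15, 17:00-17:15.
So the common availability across everyone is 08:45-10:15, 16:00-16:15, 17:00-17:15.

08:45-10:15, 16:00-16:15, 17:00-17:15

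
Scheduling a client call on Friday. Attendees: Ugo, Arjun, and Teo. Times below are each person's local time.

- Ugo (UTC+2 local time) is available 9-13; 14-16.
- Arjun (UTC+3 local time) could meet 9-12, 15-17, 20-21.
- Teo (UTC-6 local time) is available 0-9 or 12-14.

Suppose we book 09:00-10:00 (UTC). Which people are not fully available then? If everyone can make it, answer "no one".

Ugo in UTC: 07:00-11:00, 12:00-14:00 (subtract 2h to convert from UTC+2).
Arjun in UTC: 06:00-09:00, 12:00-14:00, 17:00-18:00 (subtract 3h to convert from UTC+3).
Teo in UTC: 06:00-15:00, 18:00-20:00 (add 6h to convert from UTC-6).
Ugo: free for 09:00-10:00. Arjun: not fully free for 09:00-10:00. Teo: free for 09:00-10:00.

Arjun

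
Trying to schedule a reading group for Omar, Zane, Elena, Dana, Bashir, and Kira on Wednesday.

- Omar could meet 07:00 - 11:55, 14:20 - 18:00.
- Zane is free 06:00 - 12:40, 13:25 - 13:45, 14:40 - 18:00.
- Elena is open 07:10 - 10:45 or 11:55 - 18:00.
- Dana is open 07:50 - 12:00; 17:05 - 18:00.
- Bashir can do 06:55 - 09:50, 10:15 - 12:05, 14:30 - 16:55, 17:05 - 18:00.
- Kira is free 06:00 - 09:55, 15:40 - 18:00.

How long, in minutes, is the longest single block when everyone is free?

Omar ∩ Zane: 07:00-11:55, 14:40-18:00.
Omar ∩ Zane ∩ Elena: 07:10-10:45, 14:40-18:00.
Omar ∩ Zane ∩ Elena ∩ Dana: 07:50-10:45, 17:05-18:00.
Omar ∩ Zane ∩ Elena ∩ Dana ∩ Bashir: 07:50-09:50, 10:15-10:45, 17:05-18:00.
Omar ∩ Zane ∩ Elena ∩ Dana ∩ Bashir ∩ Kira: 07:50-09:50, 17:05-18:00.
The longest is 07:50-09:50 at 120 minutes.

120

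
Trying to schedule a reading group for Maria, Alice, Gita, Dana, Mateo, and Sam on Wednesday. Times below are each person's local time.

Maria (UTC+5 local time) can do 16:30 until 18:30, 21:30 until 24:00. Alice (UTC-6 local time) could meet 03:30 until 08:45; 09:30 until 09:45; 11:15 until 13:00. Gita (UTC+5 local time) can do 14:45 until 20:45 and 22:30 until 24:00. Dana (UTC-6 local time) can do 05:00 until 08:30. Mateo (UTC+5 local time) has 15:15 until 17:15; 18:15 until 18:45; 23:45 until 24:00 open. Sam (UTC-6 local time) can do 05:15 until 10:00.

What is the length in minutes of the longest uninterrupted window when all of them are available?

45

Maria in UTC: 11:30-13:30, 16:30-19:00 (subtract 5h to convert from UTC+5).
Alice in UTC: 09:30-14:45, 15:30-15:45, 17:15-19:00 (add 6h to convert from UTC-6).
Gita in UTC: 09:45-15:45, 17:30-19:00 (subtract 5h to convert from UTC+5).
Dana in UTC: 11:00-14:30 (add 6h to convert from UTC-6).
Mateo in UTC: 10:15-12:15, 13:15-13:45, 18:45-19:00 (subtract 5h to convert from UTC+5).
Sam in UTC: 11:15-16:00 (add 6h to convert from UTC-6).
Maria ∩ Alice: 11:30-13:30, 17:15-19:00.
Maria ∩ Alice ∩ Gita: 11:30-13:30, 17:30-19:00.
Maria ∩ Alice ∩ Gita ∩ Dana: 11:30-13:30.
Maria ∩ Alice ∩ Gita ∩ Dana ∩ Mateo: 11:30-12:15, 13:15-13:30.
Maria ∩ Alice ∩ Gita ∩ Dana ∩ Mateo ∩ Sam: 11:30-12:15, 13:15-13:30.
So the common availability across everyone is 11:30-12:15, 13:15-13:30.
The longest is 11:30-12:15 at 45 minutes.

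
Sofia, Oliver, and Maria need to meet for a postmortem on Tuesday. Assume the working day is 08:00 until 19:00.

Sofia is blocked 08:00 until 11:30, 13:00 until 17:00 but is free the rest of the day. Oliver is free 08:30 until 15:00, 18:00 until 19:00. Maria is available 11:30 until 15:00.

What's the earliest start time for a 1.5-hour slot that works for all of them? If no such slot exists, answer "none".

Sofia free: 11:30-13:00, 17:00-19:00 (invert busy blocks within the working day).
Oliver free: 08:30-15:00, 18:00-19:00.
Maria free: 11:30-15:00.
Sofia ∩ Oliver: 11:30-13:00, 18:00-19:00.
Sofia ∩ Oliver ∩ Maria: 11:30-13:00.
The first common window of at least 90 minutes is 11:30-13:00, so the earliest start is 11:30.

11:30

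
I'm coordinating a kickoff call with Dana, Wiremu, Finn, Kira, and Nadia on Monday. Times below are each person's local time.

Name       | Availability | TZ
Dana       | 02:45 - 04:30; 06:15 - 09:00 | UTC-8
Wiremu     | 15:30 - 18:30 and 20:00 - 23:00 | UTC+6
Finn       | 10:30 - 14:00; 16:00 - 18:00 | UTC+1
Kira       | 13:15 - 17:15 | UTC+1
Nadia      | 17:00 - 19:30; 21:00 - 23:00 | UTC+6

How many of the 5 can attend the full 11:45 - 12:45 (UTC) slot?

Dana in UTC: 10:45-12:30, 14:15-17:00 (add 8h to convert from UTC-8).
Wiremu in UTC: 09:30-12:30, 14:00-17:00 (subtract 6h to convert from UTC+6).
Finn in UTC: 09:30-13:00, 15:00-17:00 (subtract 1h to convert from UTC+1).
Kira in UTC: 12:15-16:15 (subtract 1h to convert from UTC+1).
Nadia in UTC: 11:00-13:30, 15:00-17:00 (subtract 6h to convert from UTC+6).
Finn and Nadia can make the full 11:45-12:45 slot — that's 2.

2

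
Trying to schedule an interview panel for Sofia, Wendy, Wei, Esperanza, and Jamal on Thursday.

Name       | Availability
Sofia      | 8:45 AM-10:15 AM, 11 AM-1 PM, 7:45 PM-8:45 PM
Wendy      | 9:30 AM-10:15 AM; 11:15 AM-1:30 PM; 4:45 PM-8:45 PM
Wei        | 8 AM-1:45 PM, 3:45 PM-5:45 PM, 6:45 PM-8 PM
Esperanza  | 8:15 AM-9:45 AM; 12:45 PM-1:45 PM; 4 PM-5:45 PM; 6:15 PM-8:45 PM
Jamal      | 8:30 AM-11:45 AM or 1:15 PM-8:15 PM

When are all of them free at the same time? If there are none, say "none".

Sofia ∩ Wendy: 09:30-10:15, 11:15-13:00, 19:45-20:45.
Sofia ∩ Wendy ∩ Wei: 09:30-10:15, 11:15-13:00, 19:45-20:00.
Sofia ∩ Wendy ∩ Wei ∩ Esperanza: 09:30-09:45, 12:45-13:00, 19:45-20:00.
Sofia ∩ Wendy ∩ Wei ∩ Esperanza ∩ Jamal: 09:30-09:45, 19:45-20:00.
So the common availability across everyone is 09:30-09:45, 19:45-20:00.

09:30-09:45, 19:45-20:00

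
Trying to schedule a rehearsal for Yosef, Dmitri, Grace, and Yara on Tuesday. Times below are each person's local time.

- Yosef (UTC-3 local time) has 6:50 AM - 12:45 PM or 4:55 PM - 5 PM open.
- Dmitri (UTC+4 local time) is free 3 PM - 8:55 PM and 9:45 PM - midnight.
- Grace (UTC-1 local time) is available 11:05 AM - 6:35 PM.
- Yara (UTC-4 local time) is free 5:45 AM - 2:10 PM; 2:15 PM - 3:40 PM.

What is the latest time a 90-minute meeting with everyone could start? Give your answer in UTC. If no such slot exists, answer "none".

14:15

Yosef in UTC: 09:50-15:45, 19:55-20:00 (add 3h to convert from UTC-3).
Dmitri in UTC: 11:00-16:55, 17:45-20:00 (subtract 4h to convert from UTC+4).
Grace in UTC: 12:05-19:35 (add 1h to convert from UTC-1).
Yara in UTC: 09:45-18:10, 18:15-19:40 (add 4h to convert from UTC-4).
Yosef ∩ Dmitri: 11:00-15:45, 19:55-20:00.
Yosef ∩ Dmitri ∩ Grace: 12:05-15:45.
Yosef ∩ Dmitri ∩ Grace ∩ Yara: 12:05-15:45.
Those are the intersection windows.
The last common window of at least 90 minutes is 12:05-15:45; a 90-minute meeting can start as late as 14:15 and still end by 15:45.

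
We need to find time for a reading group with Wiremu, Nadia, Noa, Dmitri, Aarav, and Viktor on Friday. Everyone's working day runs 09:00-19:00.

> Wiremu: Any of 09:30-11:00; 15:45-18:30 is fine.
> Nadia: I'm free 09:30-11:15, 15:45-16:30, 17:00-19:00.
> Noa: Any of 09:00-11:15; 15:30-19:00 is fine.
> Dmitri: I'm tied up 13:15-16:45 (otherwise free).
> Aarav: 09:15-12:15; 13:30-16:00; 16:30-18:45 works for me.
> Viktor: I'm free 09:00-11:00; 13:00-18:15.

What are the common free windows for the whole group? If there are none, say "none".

Wiremu free: 09:30-11:00, 15:45-18:30.
Nadia free: 09:30-11:15, 15:45-16:30, 17:00-19:00.
Noa free: 09:00-11:15, 15:30-19:00.
Dmitri free: 09:00-13:15, 16:45-19:00 (invert busy blocks within the working day).
Aarav free: 09:15-12:15, 13:30-16:00, 16:30-18:45.
Viktor free: 09:00-11:00, 13:00-18:15.
Wiremu ∩ Nadia: 09:30-11:00, 15:45-16:30, 17:00-18:30.
Wiremu ∩ Nadia ∩ Noa: 09:30-11:00, 15:45-16:30, 17:00-18:30.
Wiremu ∩ Nadia ∩ Noa ∩ Dmitri: 09:30-11:00, 17:00-18:30.
Wiremu ∩ Nadia ∩ Noa ∩ Dmitri ∩ Aarav: 09:30-11:00, 17:00-18:30.
Wiremu ∩ Nadia ∩ Noa ∩ Dmitri ∩ Aarav ∩ Viktor: 09:30-11:00, 17:00-18:15.
Those are the intersection windows.

09:30-11:00, 17:00-18:15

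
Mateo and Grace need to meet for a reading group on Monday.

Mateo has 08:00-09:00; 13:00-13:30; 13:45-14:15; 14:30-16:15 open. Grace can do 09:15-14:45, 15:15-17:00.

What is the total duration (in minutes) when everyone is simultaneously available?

Mateo ∩ Grace: 13:00-13:30, 13:45-14:15, 14:30-14:45, 15:15-16:15.
So the common availability across everyone is 13:00-13:30, 13:45-14:15, 14:30-14:45, 15:15-16:15.
Summing the common windows: 30 + 30 + 15 + 60 = 135 minutes.

135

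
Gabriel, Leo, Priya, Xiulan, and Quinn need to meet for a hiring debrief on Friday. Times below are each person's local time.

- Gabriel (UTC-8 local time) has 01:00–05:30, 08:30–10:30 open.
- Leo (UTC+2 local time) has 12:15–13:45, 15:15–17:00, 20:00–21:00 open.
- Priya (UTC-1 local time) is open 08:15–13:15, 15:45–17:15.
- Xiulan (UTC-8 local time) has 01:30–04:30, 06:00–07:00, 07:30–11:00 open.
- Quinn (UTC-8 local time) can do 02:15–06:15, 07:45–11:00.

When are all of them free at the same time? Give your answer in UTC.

10:15-11:45, 18:00-18:15

Gabriel in UTC: 09:00-13:30, 16:30-18:30 (add 8h to convert from UTC-8).
Leo in UTC: 10:15-11:45, 13:15-15:00, 18:00-19:00 (subtract 2h to convert from UTC+2).
Priya in UTC: 09:15-14:15, 16:45-18:15 (add 1h to convert from UTC-1).
Xiulan in UTC: 09:30-12:30, 14:00-15:00, 15:30-19:00 (add 8h to convert from UTC-8).
Quinn in UTC: 10:15-14:15, 15:45-19:00 (add 8h to convert from UTC-8).
Gabriel ∩ Leo: 10:15-11:45, 13:15-13:30, 18:00-18:30.
Gabriel ∩ Leo ∩ Priya: 10:15-11:45, 13:15-13:30, 18:00-18:15.
Gabriel ∩ Leo ∩ Priya ∩ Xiulan: 10:15-11:45, 18:00-18:15.
Gabriel ∩ Leo ∩ Priya ∩ Xiulan ∩ Quinn: 10:15-11:45, 18:00-18:15.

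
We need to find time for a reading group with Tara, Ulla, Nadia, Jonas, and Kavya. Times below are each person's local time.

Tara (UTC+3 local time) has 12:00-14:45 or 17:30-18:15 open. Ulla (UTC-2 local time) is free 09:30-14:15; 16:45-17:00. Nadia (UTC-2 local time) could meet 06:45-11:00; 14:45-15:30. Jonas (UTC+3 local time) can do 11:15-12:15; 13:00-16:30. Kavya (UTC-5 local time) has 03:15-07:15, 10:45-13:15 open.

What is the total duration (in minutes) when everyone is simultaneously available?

15

Tara in UTC: 09:00-11:45, 14:30-15:15 (subtract 3h to convert from UTC+3).
Ulla in UTC: 11:30-16:15, 18:45-19:00 (add 2h to convert from UTC-2).
Nadia in UTC: 08:45-13:00, 16:45-17:30 (add 2h to convert from UTC-2).
Jonas in UTC: 08:15-09:15, 10:00-13:30 (subtract 3h to convert from UTC+3).
Kavya in UTC: 08:15-12:15, 15:45-18:15 (add 5h to convert from UTC-5).
Tara ∩ Ulla: 11:30-11:45, 14:30-15:15.
Tara ∩ Ulla ∩ Nadia: 11:30-11:45.
Tara ∩ Ulla ∩ Nadia ∩ Jonas: 11:30-11:45.
Tara ∩ Ulla ∩ Nadia ∩ Jonas ∩ Kavya: 11:30-11:45.
Those are the intersection windows.
That's a single block of 15 minutes.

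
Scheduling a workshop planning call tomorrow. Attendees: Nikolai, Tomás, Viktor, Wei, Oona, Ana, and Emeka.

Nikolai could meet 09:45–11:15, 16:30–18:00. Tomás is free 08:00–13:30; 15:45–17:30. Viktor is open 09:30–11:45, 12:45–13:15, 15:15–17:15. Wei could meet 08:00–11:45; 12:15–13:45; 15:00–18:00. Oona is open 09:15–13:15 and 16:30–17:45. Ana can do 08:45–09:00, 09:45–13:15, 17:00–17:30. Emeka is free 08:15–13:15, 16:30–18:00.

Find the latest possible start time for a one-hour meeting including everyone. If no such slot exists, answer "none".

10:15

Nikolai ∩ Tomás: 09:45-11:15, 16:30-17:30.
Nikolai ∩ Tomás ∩ Viktor: 09:45-11:15, 16:30-17:15.
Nikolai ∩ Tomás ∩ Viktor ∩ Wei: 09:45-11:15, 16:30-17:15.
Nikolai ∩ Tomás ∩ Viktor ∩ Wei ∩ Oona: 09:45-11:15, 16:30-17:15.
Nikolai ∩ Tomás ∩ Viktor ∩ Wei ∩ Oona ∩ Ana: 09:45-11:15, 17:00-17:15.
Nikolai ∩ Tomás ∩ Viktor ∩ Wei ∩ Oona ∩ Ana ∩ Emeka: 09:45-11:15, 17:00-17:15.
The last common window of at least 60 minutes is 09:45-11:15; a 60-minute meeting can start as late as 10:15 and still end by 11:15.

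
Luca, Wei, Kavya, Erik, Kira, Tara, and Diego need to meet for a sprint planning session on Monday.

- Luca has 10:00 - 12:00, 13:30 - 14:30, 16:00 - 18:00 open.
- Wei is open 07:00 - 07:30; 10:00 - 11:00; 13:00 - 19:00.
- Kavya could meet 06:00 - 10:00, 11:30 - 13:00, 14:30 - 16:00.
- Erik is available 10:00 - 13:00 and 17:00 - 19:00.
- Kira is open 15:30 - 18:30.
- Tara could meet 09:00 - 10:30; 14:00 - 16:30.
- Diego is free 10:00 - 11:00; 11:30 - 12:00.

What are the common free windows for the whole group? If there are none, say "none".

Luca ∩ Wei: 10:00-11:00, 13:30-14:30, 16:00-18:00.
Luca ∩ Wei ∩ Kavya: ∅.
Luca ∩ Wei ∩ Kavya ∩ Erik: ∅.
Luca ∩ Wei ∩ Kavya ∩ Erik ∩ Kira: ∅.
Luca ∩ Wei ∩ Kavya ∩ Erik ∩ Kira ∩ Tara: ∅.
Luca ∩ Wei ∩ Kavya ∩ Erik ∩ Kira ∩ Tara ∩ Diego: ∅.
There is no time when everyone is free.

none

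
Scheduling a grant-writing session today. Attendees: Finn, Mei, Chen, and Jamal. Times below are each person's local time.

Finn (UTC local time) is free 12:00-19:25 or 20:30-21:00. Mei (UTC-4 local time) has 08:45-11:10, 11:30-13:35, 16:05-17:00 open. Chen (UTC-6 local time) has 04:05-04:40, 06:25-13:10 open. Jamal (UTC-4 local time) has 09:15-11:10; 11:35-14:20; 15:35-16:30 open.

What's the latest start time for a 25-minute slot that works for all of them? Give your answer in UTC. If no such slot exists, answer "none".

Finn in UTC: 12:00-19:25, 20:30-21:00.
Mei in UTC: 12:45-15:10, 15:30-17:35, 20:05-21:00 (add 4h to convert from UTC-4).
Chen in UTC: 10:05-10:40, 12:25-19:10 (add 6h to convert from UTC-6).
Jamal in UTC: 13:15-15:10, 15:35-18:20, 19:35-20:30 (add 4h to convert from UTC-4).
Finn ∩ Mei: 12:45-15:10, 15:30-17:35, 20:30-21:00.
Finn ∩ Mei ∩ Chen: 12:45-15:10, 15:30-17:35.
Finn ∩ Mei ∩ Chen ∩ Jamal: 13:15-15:10, 15:35-17:35.
Those are the intersection windows.
The last common window of at least 25 minutes is 15:35-17:35; a 25-minute meeting can start as late as 17:10 and still end by 17:35.

17:10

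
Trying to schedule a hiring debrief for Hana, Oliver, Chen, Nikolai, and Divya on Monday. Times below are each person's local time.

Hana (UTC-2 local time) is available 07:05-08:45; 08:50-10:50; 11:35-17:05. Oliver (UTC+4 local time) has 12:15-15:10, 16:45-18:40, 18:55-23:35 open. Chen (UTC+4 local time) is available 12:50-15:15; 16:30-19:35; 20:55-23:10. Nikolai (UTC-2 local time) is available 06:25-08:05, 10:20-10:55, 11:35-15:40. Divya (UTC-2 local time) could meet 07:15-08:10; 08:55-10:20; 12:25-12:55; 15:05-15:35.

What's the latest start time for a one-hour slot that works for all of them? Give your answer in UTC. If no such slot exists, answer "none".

none

Hana in UTC: 09:05-10:45, 10:50-12:50, 13:35-19:05 (add 2h to convert from UTC-2).
Oliver in UTC: 08:15-11:10, 12:45-14:40, 14:55-19:35 (subtract 4h to convert from UTC+4).
Chen in UTC: 08:50-11:15, 12:30-15:35, 16:55-19:10 (subtract 4h to convert from UTC+4).
Nikolai in UTC: 08:25-10:05, 12:20-12:55, 13:35-17:40 (add 2h to convert from UTC-2).
Divya in UTC: 09:15-10:10, 10:55-12:20, 14:25-14:55, 17:05-17:35 (add 2h to convert from UTC-2).
Hana ∩ Oliver: 09:05-10:45, 10:50-11:10, 12:45-12:50, 13:35-14:40, 14:55-19:05.
Hana ∩ Oliver ∩ Chen: 09:05-10:45, 10:50-11:10, 12:45-12:50, 13:35-14:40, 14:55-15:35, 16:55-19:05.
Hana ∩ Oliver ∩ Chen ∩ Nikolai: 09:05-10:05, 12:45-12:50, 13:35-14:40, 14:55-15:35, 16:55-17:40.
Hana ∩ Oliver ∩ Chen ∩ Nikolai ∩ Divya: 09:15-10:05, 14:25-14:40, 17:05-17:35.
No common window is at least 60 minutes long.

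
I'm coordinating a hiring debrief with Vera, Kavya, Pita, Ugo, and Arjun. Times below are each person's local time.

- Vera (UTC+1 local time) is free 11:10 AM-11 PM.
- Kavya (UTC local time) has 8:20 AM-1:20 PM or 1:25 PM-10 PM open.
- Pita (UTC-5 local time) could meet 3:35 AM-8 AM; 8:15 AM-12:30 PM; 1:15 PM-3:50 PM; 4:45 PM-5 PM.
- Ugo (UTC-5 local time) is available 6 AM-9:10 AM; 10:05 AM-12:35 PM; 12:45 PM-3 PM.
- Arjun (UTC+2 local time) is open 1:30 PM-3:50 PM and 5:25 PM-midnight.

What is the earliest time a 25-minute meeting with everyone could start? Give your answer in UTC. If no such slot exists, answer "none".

Vera in UTC: 10:10-22:00 (subtract 1h to convert from UTC+1).
Kavya in UTC: 08:20-13:20, 13:25-22:00.
Pita in UTC: 08:35-13:00, 13:15-17:30, 18:15-20:50, 21:45-22:00 (add 5h to convert from UTC-5).
Ugo in UTC: 11:00-14:10, 15:05-17:35, 17:45-20:00 (add 5h to convert from UTC-5).
Arjun in UTC: 11:30-13:50, 15:25-22:00 (subtract 2h to convert from UTC+2).
Vera ∩ Kavya: 10:10-13:20, 13:25-22:00.
Vera ∩ Kavya ∩ Pita: 10:10-13:00, 13:15-13:20, 13:25-17:30, 18:15-20:50, 21:45-22:00.
Vera ∩ Kavya ∩ Pita ∩ Ugo: 11:00-13:00, 13:15-13:20, 13:25-14:10, 15:05-17:30, 18:15-20:00.
Vera ∩ Kavya ∩ Pita ∩ Ugo ∩ Arjun: 11:30-13:00, 13:15-13:20, 13:25-13:50, 15:25-17:30, 18:15-20:00.
The first common window of at least 25 minutes is 11:30-13:00, so the earliest start is 11:30.

11:30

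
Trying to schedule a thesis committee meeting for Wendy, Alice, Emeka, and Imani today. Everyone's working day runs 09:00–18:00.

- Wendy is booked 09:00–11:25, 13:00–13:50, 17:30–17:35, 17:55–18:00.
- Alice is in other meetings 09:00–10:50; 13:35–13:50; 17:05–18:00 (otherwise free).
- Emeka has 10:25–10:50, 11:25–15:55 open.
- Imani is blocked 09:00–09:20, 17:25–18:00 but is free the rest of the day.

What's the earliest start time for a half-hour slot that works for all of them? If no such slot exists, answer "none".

Wendy free: 11:25-13:00, 13:50-17:30, 17:35-17:55 (invert busy blocks within the working day).
Alice free: 10:50-13:35, 13:50-17:05 (invert busy blocks within the working day).
Emeka free: 10:25-10:50, 11:25-15:55.
Imani free: 09:20-17:25 (invert busy blocks within the working day).
Wendy ∩ Alice: 11:25-13:00, 13:50-17:05.
Wendy ∩ Alice ∩ Emeka: 11:25-13:00, 13:50-15:55.
Wendy ∩ Alice ∩ Emeka ∩ Imani: 11:25-13:00, 13:50-15:55.
Those are the intersection windows.
The first common window of at least 30 minutes is 11:25-13:00, so the earliest start is 11:25.

11:25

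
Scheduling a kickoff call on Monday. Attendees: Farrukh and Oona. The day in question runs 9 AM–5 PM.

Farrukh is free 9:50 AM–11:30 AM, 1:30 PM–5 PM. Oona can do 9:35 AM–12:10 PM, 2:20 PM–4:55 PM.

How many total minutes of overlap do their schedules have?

255

Farrukh ∩ Oona: 09:50-11:30, 14:20-16:55.
Those are the intersection windows.
Summing the common windows: 100 + 155 = 255 minutes.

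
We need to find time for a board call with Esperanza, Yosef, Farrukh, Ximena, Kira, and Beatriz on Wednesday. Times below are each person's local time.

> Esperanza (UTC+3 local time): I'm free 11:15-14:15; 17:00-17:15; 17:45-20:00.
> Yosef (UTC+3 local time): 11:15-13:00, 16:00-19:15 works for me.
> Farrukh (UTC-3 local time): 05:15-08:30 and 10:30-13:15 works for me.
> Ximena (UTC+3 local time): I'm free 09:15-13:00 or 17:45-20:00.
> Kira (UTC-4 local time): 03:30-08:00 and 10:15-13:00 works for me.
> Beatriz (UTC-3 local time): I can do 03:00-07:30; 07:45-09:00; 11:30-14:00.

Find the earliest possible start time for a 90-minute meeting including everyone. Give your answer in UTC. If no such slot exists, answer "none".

Esperanza in UTC: 08:15-11:15, 14:00-14:15, 14:45-17:00 (subtract 3h to convert from UTC+3).
Yosef in UTC: 08:15-10:00, 13:00-16:15 (subtract 3h to convert from UTC+3).
Farrukh in UTC: 08:15-11:30, 13:30-16:15 (add 3h to convert from UTC-3).
Ximena in UTC: 06:15-10:00, 14:45-17:00 (subtract 3h to convert from UTC+3).
Kira in UTC: 07:30-12:00, 14:15-17:00 (add 4h to convert from UTC-4).
Beatriz in UTC: 06:00-10:30, 10:45-12:00, 14:30-17:00 (add 3h to convert from UTC-3).
Esperanza ∩ Yosef: 08:15-10:00, 14:00-14:15, 14:45-16:15.
Esperanza ∩ Yosef ∩ Farrukh: 08:15-10:00, 14:00-14:15, 14:45-16:15.
Esperanza ∩ Yosef ∩ Farrukh ∩ Ximena: 08:15-10:00, 14:45-16:15.
Esperanza ∩ Yosef ∩ Farrukh ∩ Ximena ∩ Kira: 08:15-10:00, 14:45-16:15.
Esperanza ∩ Yosef ∩ Farrukh ∩ Ximena ∩ Kira ∩ Beatriz: 08:15-10:00, 14:45-16:15.
The first common window of at least 90 minutes is 08:15-10:00, so the earliest start is 08:15.

08:15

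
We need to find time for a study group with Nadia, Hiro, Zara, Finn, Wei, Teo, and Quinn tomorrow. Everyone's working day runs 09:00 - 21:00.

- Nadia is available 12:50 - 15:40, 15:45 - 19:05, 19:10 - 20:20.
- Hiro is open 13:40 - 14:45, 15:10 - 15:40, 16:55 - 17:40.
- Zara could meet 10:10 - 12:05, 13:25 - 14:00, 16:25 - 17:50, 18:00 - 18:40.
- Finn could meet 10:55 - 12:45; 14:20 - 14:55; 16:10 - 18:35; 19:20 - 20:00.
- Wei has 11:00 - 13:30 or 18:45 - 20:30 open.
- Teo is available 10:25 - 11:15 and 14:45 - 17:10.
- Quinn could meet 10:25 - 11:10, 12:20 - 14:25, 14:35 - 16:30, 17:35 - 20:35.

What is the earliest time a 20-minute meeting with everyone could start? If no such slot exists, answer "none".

none

Nadia ∩ Hiro: 13:40-14:45, 15:10-15:40, 16:55-17:40.
Nadia ∩ Hiro ∩ Zara: 13:40-14:00, 16:55-17:40.
Nadia ∩ Hiro ∩ Zara ∩ Finn: 16:55-17:40.
Nadia ∩ Hiro ∩ Zara ∩ Finn ∩ Wei: ∅.
Nadia ∩ Hiro ∩ Zara ∩ Finn ∩ Wei ∩ Teo: ∅.
Nadia ∩ Hiro ∩ Zara ∩ Finn ∩ Wei ∩ Teo ∩ Quinn: ∅.
There is no time when everyone is free.
No common window is at least 20 minutes long.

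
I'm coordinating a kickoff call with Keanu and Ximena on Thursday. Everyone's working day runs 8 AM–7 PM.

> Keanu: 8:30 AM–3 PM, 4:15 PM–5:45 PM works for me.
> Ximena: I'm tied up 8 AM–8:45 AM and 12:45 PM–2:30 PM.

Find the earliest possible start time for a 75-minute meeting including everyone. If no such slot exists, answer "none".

Keanu free: 08:30-15:00, 16:15-17:45.
Ximena free: 08:45-12:45, 14:30-19:00 (invert busy blocks within the working day).
Keanu ∩ Ximena: 08:45-12:45, 14:30-15:00, 16:15-17:45.
The first common window of at least 75 minutes is 08:45-12:45, so the earliest start is 08:45.

08:45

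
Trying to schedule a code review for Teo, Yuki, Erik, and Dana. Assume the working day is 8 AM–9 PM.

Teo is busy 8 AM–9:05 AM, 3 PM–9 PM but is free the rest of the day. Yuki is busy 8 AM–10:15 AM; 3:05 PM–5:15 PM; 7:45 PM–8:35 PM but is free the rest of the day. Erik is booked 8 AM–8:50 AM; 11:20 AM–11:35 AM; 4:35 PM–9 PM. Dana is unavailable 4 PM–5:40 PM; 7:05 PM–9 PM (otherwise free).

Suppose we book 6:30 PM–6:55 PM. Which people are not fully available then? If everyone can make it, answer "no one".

Teo free: 09:05-15:00 (invert busy blocks within the working day).
Yuki free: 10:15-15:05, 17:15-19:45, 20:35-21:00 (invert busy blocks within the working day).
Erik free: 08:50-11:20, 11:35-16:35 (invert busy blocks within the working day).
Dana free: 08:00-16:00, 17:40-19:05 (invert busy blocks within the working day).
Teo: not fully free for 18:30-18:55. Yuki: free for 18:30-18:55. Erik: not fully free for 18:30-18:55. Dana: free for 18:30-18:55.

Erik, Teo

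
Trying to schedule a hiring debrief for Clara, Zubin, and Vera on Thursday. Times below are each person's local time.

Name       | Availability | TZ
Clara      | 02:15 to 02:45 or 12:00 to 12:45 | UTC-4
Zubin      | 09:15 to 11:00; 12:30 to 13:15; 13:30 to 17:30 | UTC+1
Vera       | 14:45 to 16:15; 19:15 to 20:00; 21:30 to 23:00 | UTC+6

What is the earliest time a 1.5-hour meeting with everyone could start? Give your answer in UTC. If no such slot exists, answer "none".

Clara in UTC: 06:15-06:45, 16:00-16:45 (add 4h to convert from UTC-4).
Zubin in UTC: 08:15-10:00, 11:30-12:15, 12:30-16:30 (subtract 1h to convert from UTC+1).
Vera in UTC: 08:45-10:15, 13:15-14:00, 15:30-17:00 (subtract 6h to convert from UTC+6).
Clara ∩ Zubin: 16:00-16:30.
Clara ∩ Zubin ∩ Vera: 16:00-16:30.
No common window is at least 90 minutes long.

none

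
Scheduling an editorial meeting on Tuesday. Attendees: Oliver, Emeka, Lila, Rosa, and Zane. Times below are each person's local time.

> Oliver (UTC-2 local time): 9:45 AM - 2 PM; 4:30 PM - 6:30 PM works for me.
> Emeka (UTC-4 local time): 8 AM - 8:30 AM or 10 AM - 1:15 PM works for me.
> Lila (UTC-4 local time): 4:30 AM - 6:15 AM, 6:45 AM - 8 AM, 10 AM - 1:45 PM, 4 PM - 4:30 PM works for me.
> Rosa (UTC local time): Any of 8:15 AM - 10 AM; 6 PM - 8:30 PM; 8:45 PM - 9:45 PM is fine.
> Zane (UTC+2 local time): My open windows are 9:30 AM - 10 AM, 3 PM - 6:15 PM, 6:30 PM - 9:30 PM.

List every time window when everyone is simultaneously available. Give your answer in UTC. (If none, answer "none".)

none

Oliver in UTC: 11:45-16:00, 18:30-20:30 (add 2h to convert from UTC-2).
Emeka in UTC: 12:00-12:30, 14:00-17:15 (add 4h to convert from UTC-4).
Lila in UTC: 08:30-10:15, 10:45-12:00, 14:00-17:45, 20:00-20:30 (add 4h to convert from UTC-4).
Rosa in UTC: 08:15-10:00, 18:00-20:30, 20:45-21:45.
Zane in UTC: 07:30-08:00, 13:00-16:15, 16:30-19:30 (subtract 2h to convert from UTC+2).
Oliver ∩ Emeka: 12:00-12:30, 14:00-16:00.
Oliver ∩ Emeka ∩ Lila: 14:00-16:00.
Oliver ∩ Emeka ∩ Lila ∩ Rosa: ∅.
Oliver ∩ Emeka ∩ Lila ∩ Rosa ∩ Zane: ∅.
There is no time when everyone is free.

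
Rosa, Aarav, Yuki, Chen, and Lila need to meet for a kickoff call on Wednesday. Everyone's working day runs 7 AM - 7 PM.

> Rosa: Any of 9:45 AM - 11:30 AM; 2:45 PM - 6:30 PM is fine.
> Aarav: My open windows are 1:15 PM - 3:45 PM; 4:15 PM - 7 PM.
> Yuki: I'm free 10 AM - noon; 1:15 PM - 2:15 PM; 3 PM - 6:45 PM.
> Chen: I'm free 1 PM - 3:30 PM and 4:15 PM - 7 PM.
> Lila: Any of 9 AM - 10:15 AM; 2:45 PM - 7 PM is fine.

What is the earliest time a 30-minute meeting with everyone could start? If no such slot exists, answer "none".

Rosa ∩ Aarav: 14:45-15:45, 16:15-18:30.
Rosa ∩ Aarav ∩ Yuki: 15:00-15:45, 16:15-18:30.
Rosa ∩ Aarav ∩ Yuki ∩ Chen: 15:00-15:30, 16:15-18:30.
Rosa ∩ Aarav ∩ Yuki ∩ Chen ∩ Lila: 15:00-15:30, 16:15-18:30.
The first common window of at least 30 minutes is 15:00-15:30, so the earliest start is 15:00.

15:00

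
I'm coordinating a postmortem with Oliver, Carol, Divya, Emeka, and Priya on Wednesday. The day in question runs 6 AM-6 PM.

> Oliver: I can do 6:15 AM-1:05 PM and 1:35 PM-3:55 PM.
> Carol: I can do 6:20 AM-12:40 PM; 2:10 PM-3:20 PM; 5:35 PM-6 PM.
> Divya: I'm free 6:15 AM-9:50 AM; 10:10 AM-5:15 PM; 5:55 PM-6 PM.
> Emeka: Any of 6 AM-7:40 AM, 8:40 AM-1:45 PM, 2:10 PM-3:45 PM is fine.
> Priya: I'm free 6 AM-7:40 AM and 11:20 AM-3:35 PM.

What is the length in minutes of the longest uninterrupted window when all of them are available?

80

Oliver ∩ Carol: 06:20-12:40, 14:10-15:20.
Oliver ∩ Carol ∩ Divya: 06:20-09:50, 10:10-12:40, 14:10-15:20.
Oliver ∩ Carol ∩ Divya ∩ Emeka: 06:20-07:40, 08:40-09:50, 10:10-12:40, 14:10-15:20.
Oliver ∩ Carol ∩ Divya ∩ Emeka ∩ Priya: 06:20-07:40, 11:20-12:40, 14:10-15:20.
So the common availability across everyone is 06:20-07:40, 11:20-12:40, 14:10-15:20.
The longest is 06:20-07:40 at 80 minutes.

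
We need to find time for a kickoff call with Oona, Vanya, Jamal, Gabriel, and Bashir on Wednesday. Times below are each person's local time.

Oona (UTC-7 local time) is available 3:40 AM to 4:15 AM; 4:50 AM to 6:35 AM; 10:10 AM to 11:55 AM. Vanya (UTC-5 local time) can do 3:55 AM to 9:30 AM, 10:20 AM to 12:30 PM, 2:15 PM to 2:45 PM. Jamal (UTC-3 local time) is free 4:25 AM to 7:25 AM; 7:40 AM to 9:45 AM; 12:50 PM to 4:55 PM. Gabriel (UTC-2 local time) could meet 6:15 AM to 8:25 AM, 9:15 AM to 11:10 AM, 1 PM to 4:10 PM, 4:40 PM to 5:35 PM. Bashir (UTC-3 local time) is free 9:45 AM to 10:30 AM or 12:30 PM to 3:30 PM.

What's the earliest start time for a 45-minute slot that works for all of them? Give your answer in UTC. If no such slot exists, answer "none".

none

Oona in UTC: 10:40-11:15, 11:50-13:35, 17:10-18:55 (add 7h to convert from UTC-7).
Vanya in UTC: 08:55-14:30, 15:20-17:30, 19:15-19:45 (add 5h to convert from UTC-5).
Jamal in UTC: 07:25-10:25, 10:40-12:45, 15:50-19:55 (add 3h to convert from UTC-3).
Gabriel in UTC: 08:15-10:25, 11:15-13:10, 15:00-18:10, 18:40-19:35 (add 2h to convert from UTC-2).
Bashir in UTC: 12:45-13:30, 15:30-18:30 (add 3h to convert from UTC-3).
Oona ∩ Vanya: 10:40-11:15, 11:50-13:35, 17:10-17:30.
Oona ∩ Vanya ∩ Jamal: 10:40-11:15, 11:50-12:45, 17:10-17:30.
Oona ∩ Vanya ∩ Jamal ∩ Gabriel: 11:50-12:45, 17:10-17:30.
Oona ∩ Vanya ∩ Jamal ∩ Gabriel ∩ Bashir: 17:10-17:30.
No common window is at least 45 minutes long.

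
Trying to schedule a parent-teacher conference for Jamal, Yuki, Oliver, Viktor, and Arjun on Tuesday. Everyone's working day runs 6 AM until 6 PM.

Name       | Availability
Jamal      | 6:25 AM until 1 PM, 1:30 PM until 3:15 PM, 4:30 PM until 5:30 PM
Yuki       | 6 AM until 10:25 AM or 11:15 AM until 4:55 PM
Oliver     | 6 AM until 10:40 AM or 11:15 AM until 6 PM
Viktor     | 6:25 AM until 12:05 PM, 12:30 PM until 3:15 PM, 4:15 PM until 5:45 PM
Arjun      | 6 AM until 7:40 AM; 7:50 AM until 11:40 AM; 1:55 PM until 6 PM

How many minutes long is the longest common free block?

Jamal ∩ Yuki: 06:25-10:25, 11:15-13:00, 13:30-15:15, 16:30-16:55.
Jamal ∩ Yuki ∩ Oliver: 06:25-10:25, 11:15-13:00, 13:30-15:15, 16:30-16:55.
Jamal ∩ Yuki ∩ Oliver ∩ Viktor: 06:25-10:25, 11:15-12:05, 12:30-13:00, 13:30-15:15, 16:30-16:55.
Jamal ∩ Yuki ∩ Oliver ∩ Viktor ∩ Arjun: 06:25-07:40, 07:50-10:25, 11:15-11:40, 13:55-15:15, 16:30-16:55.
So the common availability across everyone is 06:25-07:40, 07:50-10:25, 11:15-11:40, 13:55-15:15, 16:30-16:55.
The longest is 07:50-10:25 at 155 minutes.

155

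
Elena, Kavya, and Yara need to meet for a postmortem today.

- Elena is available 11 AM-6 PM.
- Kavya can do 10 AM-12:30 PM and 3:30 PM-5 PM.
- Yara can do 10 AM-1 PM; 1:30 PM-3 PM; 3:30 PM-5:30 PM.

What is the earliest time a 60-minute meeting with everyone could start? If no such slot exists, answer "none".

11:00

Elena ∩ Kavya: 11:00-12:30, 15:30-17:00.
Elena ∩ Kavya ∩ Yara: 11:00-12:30, 15:30-17:00.
Those are the intersection windows.
The first common window of at least 60 minutes is 11:00-12:30, so the earliest start is 11:00.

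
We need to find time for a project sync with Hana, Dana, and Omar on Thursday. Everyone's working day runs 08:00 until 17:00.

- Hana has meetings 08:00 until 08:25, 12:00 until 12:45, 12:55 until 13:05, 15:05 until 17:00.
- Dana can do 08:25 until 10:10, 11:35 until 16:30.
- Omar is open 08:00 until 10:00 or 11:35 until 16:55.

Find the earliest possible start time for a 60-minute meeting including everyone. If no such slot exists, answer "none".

Hana free: 08:25-12:00, 12:45-12:55, 13:05-15:05 (invert busy blocks within the working day).
Dana free: 08:25-10:10, 11:35-16:30.
Omar free: 08:00-10:00, 11:35-16:55.
Hana ∩ Dana: 08:25-10:10, 11:35-12:00, 12:45-12:55, 13:05-15:05.
Hana ∩ Dana ∩ Omar: 08:25-10:00, 11:35-12:00, 12:45-12:55, 13:05-15:05.
So the common availability across everyone is 08:25-10:00, 11:35-12:00, 12:45-12:55, 13:05-15:05.
The first common window of at least 60 minutes is 08:25-10:00, so the earliest start is 08:25.

08:25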